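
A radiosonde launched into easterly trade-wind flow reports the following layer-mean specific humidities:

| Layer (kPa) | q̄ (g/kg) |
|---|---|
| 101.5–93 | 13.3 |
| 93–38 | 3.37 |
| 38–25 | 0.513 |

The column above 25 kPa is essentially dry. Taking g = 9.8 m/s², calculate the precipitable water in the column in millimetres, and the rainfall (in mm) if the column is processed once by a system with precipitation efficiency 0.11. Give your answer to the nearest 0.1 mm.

Precipitable water is the column-integrated vapour mass per unit area: PW = (1/g) Σ q̄ Δp, with q in kg/kg and Δp in Pa (1 kg/m² of water = 1 mm).
Layer 101.5–93 kPa: Δp = 85 hPa = 8500 Pa, q̄ = 0.0133 kg/kg → 0.0133 × 8500 / 9.8 = 11.54 mm
Layer 93–38 kPa: Δp = 550 hPa = 55000 Pa, q̄ = 0.00337 kg/kg → 0.00337 × 55000 / 9.8 = 18.91 mm
Layer 38–25 kPa: Δp = 130 hPa = 13000 Pa, q̄ = 0.000513 kg/kg → 0.000513 × 13000 / 9.8 = 0.68 mm
PW = 11.54 + 18.91 + 0.68 = 31.13 ≈ 31.1 mm.
Rainfall = ε × PW = 0.11 × 31.1 = 3.4 mm.

PW ≈ 31.1 mm; rainfall ≈ 3.4 mm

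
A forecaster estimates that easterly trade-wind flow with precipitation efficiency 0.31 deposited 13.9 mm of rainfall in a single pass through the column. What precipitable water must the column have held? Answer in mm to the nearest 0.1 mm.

PW = rainfall / ε = 13.9 / 0.31 = 44.8 mm.

PW ≈ 44.8 mm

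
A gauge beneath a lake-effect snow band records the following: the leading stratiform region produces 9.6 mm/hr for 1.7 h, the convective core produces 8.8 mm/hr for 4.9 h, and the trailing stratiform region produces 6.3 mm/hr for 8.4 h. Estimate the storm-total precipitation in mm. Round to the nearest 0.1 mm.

total ≈ 112.4 mm

Total = Σ Rᵢ Δtᵢ = 9.6 × 1.7 + 8.8 × 4.9 + 6.3 × 8.4
      = 16.32 + 43.12 + 52.92 = 112.4 mm.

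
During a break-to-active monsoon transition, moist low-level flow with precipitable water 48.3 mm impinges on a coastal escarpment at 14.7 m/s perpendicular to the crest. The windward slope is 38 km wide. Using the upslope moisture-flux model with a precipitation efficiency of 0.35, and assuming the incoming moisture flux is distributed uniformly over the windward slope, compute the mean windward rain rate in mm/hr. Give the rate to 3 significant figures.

Incoming column moisture flux per unit ridge length: F = V × PW = 14.7 × 48.3 = 710.01 mm·m/s.
Spread over the 38 km slope with efficiency ε = 0.35: R = ε·F/W = 0.35 × 710.01 / 38000 m = 6.540e-03 mm/s.
R = 6.540e-03 × 3600 = 23.5 mm/hr.

R ≈ 23.5 mm/hr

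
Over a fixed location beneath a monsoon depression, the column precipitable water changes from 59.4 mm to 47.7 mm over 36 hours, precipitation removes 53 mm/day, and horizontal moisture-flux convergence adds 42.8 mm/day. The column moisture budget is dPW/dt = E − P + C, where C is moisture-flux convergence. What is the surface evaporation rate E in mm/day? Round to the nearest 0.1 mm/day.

E ≈ 2.4 mm/day

dPW/dt = (47.7 − 59.4) mm / (36/24 day) = -7.800 mm/day.
E = dPW/dt + P − C = (-7.800) + 53 − (42.8) = 2.4 mm/day.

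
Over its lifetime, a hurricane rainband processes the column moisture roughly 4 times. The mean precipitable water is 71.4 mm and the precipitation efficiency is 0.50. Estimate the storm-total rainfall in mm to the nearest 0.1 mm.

rainfall ≈ 142.8 mm

Each cycle deposits ε × PW = 0.50 × 71.4 = 35.7 mm.
Over 4 cycles: 4 × 35.7 = 142.8 mm.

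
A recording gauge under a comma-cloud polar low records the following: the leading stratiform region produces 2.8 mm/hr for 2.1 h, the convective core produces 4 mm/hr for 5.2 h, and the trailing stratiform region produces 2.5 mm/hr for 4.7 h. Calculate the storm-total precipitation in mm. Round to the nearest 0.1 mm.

total ≈ 38.4 mm

Total = Σ Rᵢ Δtᵢ = 2.8 × 2.1 + 4 × 5.2 + 2.5 × 4.7
      = 5.88 + 20.8 + 11.75 = 38.4 mm.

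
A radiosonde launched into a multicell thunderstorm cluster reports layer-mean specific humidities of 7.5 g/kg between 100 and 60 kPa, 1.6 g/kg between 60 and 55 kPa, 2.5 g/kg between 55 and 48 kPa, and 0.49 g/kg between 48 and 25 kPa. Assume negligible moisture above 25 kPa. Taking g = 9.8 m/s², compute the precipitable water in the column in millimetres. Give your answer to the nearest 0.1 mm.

PW ≈ 34.4 mm

Precipitable water is the column-integrated vapour mass per unit area: PW = (1/g) Σ q̄ Δp, with q in kg/kg and Δp in Pa (1 kg/m² of water = 1 mm).
Layer 100–60 kPa: Δp = 400 hPa = 40000 Pa, q̄ = 0.0075 kg/kg → 0.0075 × 40000 / 9.8 = 30.61 mm
Layer 60–55 kPa: Δp = 50 hPa = 5000 Pa, q̄ = 0.0016 kg/kg → 0.0016 × 5000 / 9.8 = 0.82 mm
Layer 55–48 kPa: Δp = 70 hPa = 7000 Pa, q̄ = 0.0025 kg/kg → 0.0025 × 7000 / 9.8 = 1.79 mm
Layer 48–25 kPa: Δp = 230 hPa = 23000 Pa, q̄ = 0.00049 kg/kg → 0.00049 × 23000 / 9.8 = 1.15 mm
PW = 30.61 + 0.82 + 1.79 + 1.15 = 34.37 ≈ 34.4 mm.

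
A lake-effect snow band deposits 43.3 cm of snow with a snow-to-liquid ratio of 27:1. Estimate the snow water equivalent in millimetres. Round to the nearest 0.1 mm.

SWE ≈ 16.0 mm

SWE = snow depth / ratio = 43.3 cm / 27 = 1.604 cm = 16.0 mm.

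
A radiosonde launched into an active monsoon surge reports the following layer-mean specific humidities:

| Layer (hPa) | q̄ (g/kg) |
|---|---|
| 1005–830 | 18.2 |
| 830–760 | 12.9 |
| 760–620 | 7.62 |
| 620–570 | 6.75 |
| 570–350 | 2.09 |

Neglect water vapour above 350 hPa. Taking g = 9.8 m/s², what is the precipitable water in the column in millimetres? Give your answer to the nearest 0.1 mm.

PW ≈ 60.7 mm

Precipitable water is the column-integrated vapour mass per unit area: PW = (1/g) Σ q̄ Δp, with q in kg/kg and Δp in Pa (1 kg/m² of water = 1 mm).
Layer 1005–830 hPa: Δp = 175 hPa = 17500 Pa, q̄ = 0.0182 kg/kg → 0.0182 × 17500 / 9.8 = 32.50 mm
Layer 830–760 hPa: Δp = 70 hPa = 7000 Pa, q̄ = 0.0129 kg/kg → 0.0129 × 7000 / 9.8 = 9.21 mm
Layer 760–620 hPa: Δp = 140 hPa = 14000 Pa, q̄ = 0.00762 kg/kg → 0.00762 × 14000 / 9.8 = 10.89 mm
Layer 620–570 hPa: Δp = 50 hPa = 5000 Pa, q̄ = 0.00675 kg/kg → 0.00675 × 5000 / 9.8 = 3.44 mm
Layer 570–350 hPa: Δp = 220 hPa = 22000 Pa, q̄ = 0.00209 kg/kg → 0.00209 × 22000 / 9.8 = 4.69 mm
PW = 32.50 + 9.21 + 10.89 + 3.44 + 4.69 = 60.73 ≈ 60.7 mm.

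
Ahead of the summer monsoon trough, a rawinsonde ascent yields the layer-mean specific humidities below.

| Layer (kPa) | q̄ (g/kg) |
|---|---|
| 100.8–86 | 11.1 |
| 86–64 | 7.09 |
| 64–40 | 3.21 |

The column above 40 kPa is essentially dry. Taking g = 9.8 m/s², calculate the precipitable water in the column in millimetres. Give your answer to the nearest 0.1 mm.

PW ≈ 40.5 mm

Precipitable water is the column-integrated vapour mass per unit area: PW = (1/g) Σ q̄ Δp, with q in kg/kg and Δp in Pa (1 kg/m² of water = 1 mm).
Layer 100.8–86 kPa: Δp = 148 hPa = 14800 Pa, q̄ = 0.0111 kg/kg → 0.0111 × 14800 / 9.8 = 16.76 mm
Layer 86–64 kPa: Δp = 220 hPa = 22000 Pa, q̄ = 0.00709 kg/kg → 0.00709 × 22000 / 9.8 = 15.92 mm
Layer 64–40 kPa: Δp = 240 hPa = 24000 Pa, q̄ = 0.00321 kg/kg → 0.00321 × 24000 / 9.8 = 7.86 mm
PW = 16.76 + 15.92 + 7.86 = 40.54 ≈ 40.5 mm.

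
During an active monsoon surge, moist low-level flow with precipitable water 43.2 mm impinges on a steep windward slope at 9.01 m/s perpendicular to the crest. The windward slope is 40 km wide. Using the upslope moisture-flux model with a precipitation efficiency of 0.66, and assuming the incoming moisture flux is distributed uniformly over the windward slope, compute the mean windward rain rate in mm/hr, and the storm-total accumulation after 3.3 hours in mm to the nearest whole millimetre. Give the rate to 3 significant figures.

Incoming column moisture flux per unit ridge length: F = V × PW = 9.01 × 43.2 = 389.232 mm·m/s.
Spread over the 40 km slope with efficiency ε = 0.66: R = ε·F/W = 0.66 × 389.232 / 40000 m = 6.422e-03 mm/s.
R = 6.422e-03 × 3600 = 23.1 mm/hr.
Over 3.3 h: total = 23.1 × 3.3 = 76.23 ≈ 76 mm.

R ≈ 23.1 mm/hr; total ≈ 76 mm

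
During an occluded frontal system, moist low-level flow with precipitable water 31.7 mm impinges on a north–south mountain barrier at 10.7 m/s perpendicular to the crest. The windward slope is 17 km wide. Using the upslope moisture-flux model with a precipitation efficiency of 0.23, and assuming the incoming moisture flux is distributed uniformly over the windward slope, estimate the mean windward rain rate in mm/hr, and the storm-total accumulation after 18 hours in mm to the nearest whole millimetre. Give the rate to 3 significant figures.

Incoming column moisture flux per unit ridge length: F = V × PW = 10.7 × 31.7 = 339.19 mm·m/s.
Spread over the 17 km slope with efficiency ε = 0.23: R = ε·F/W = 0.23 × 339.19 / 17000 m = 4.589e-03 mm/s.
R = 4.589e-03 × 3600 = 16.5 mm/hr.
Over 18 h: total = 16.5 × 18 = 297 mm.

R ≈ 16.5 mm/hr; total ≈ 297 mm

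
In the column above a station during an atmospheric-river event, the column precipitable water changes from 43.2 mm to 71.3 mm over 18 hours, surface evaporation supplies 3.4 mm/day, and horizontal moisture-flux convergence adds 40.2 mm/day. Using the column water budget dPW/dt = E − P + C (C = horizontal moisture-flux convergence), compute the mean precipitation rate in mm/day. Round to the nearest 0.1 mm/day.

dPW/dt = (71.3 − 43.2) mm / (18/24 day) = +37.467 mm/day.
P = E + C − dPW/dt = 3.4 + (40.2) − (+37.467) = 6.1 mm/day.

P ≈ 6.1 mm/day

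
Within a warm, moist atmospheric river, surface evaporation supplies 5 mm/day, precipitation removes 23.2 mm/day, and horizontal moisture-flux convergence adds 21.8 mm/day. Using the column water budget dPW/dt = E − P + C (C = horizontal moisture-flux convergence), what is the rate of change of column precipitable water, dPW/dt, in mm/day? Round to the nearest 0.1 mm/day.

dPW/dt ≈ 3.6 mm/day

dPW/dt = E − P + C = 5 − 23.2 + (21.8) = 3.6 mm/day.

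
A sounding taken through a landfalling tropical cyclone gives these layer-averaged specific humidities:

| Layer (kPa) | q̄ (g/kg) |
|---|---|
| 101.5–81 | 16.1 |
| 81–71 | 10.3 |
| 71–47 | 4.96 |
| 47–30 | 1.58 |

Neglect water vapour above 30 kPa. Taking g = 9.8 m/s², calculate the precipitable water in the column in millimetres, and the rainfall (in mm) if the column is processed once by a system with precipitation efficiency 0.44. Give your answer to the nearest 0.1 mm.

Precipitable water is the column-integrated vapour mass per unit area: PW = (1/g) Σ q̄ Δp, with q in kg/kg and Δp in Pa (1 kg/m² of water = 1 mm).
Layer 101.5–81 kPa: Δp = 205 hPa = 20500 Pa, q̄ = 0.0161 kg/kg → 0.0161 × 20500 / 9.8 = 33.68 mm
Layer 81–71 kPa: Δp = 100 hPa = 10000 Pa, q̄ = 0.0103 kg/kg → 0.0103 × 10000 / 9.8 = 10.51 mm
Layer 71–47 kPa: Δp = 240 hPa = 24000 Pa, q̄ = 0.00496 kg/kg → 0.00496 × 24000 / 9.8 = 12.15 mm
Layer 47–30 kPa: Δp = 170 hPa = 17000 Pa, q̄ = 0.00158 kg/kg → 0.00158 × 17000 / 9.8 = 2.74 mm
PW = 33.68 + 10.51 + 12.15 + 2.74 = 59.08 ≈ 59.1 mm.
Rainfall = ε × PW = 0.44 × 59.1 = 26.0 mm.

PW ≈ 59.1 mm; rainfall ≈ 26.0 mm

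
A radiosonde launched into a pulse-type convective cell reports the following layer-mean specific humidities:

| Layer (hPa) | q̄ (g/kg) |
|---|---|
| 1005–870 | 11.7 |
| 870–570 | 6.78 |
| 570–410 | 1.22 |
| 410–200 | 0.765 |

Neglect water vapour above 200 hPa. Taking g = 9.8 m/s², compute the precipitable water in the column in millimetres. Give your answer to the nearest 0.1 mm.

Precipitable water is the column-integrated vapour mass per unit area: PW = (1/g) Σ q̄ Δp, with q in kg/kg and Δp in Pa (1 kg/m² of water = 1 mm).
Layer 1005–870 hPa: Δp = 135 hPa = 13500 Pa, q̄ = 0.0117 kg/kg → 0.0117 × 13500 / 9.8 = 16.12 mm
Layer 870–570 hPa: Δp = 300 hPa = 30000 Pa, q̄ = 0.00678 kg/kg → 0.00678 × 30000 / 9.8 = 20.76 mm
Layer 570–410 hPa: Δp = 160 hPa = 16000 Pa, q̄ = 0.00122 kg/kg → 0.00122 × 16000 / 9.8 = 1.99 mm
Layer 410–200 hPa: Δp = 210 hPa = 21000 Pa, q̄ = 0.000765 kg/kg → 0.000765 × 21000 / 9.8 = 1.64 mm
PW = 16.12 + 20.76 + 1.99 + 1.64 = 40.51 ≈ 40.5 mm.

PW ≈ 40.5 mm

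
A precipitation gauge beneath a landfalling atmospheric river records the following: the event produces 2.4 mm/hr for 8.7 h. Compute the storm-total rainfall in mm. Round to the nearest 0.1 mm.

total ≈ 20.9 mm

Total = Σ Rᵢ Δtᵢ = 2.4 × 8.7
      = 20.88 = 20.9 mm.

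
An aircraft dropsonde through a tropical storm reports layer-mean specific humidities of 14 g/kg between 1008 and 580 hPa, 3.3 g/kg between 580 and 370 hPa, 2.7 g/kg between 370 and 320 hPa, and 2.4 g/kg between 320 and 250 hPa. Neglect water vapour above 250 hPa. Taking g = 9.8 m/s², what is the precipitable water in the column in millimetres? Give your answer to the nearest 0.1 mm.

Precipitable water is the column-integrated vapour mass per unit area: PW = (1/g) Σ q̄ Δp, with q in kg/kg and Δp in Pa (1 kg/m² of water = 1 mm).
Layer 1008–580 hPa: Δp = 428 hPa = 42800 Pa, q̄ = 0.014 kg/kg → 0.014 × 42800 / 9.8 = 61.14 mm
Layer 580–370 hPa: Δp = 210 hPa = 21000 Pa, q̄ = 0.0033 kg/kg → 0.0033 × 21000 / 9.8 = 7.07 mm
Layer 370–320 hPa: Δp = 50 hPa = 5000 Pa, q̄ = 0.0027 kg/kg → 0.0027 × 5000 / 9.8 = 1.38 mm
Layer 320–250 hPa: Δp = 70 hPa = 7000 Pa, q̄ = 0.0024 kg/kg → 0.0024 × 7000 / 9.8 = 1.71 mm
PW = 61.14 + 7.07 + 1.38 + 1.71 = 71.30 ≈ 71.3 mm.

PW ≈ 71.3 mm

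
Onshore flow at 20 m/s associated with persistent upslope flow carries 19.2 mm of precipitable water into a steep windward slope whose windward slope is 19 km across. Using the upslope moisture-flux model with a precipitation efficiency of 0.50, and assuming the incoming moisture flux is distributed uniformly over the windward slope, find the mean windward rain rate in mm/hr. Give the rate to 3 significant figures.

Incoming column moisture flux per unit ridge length: F = V × PW = 20 × 19.2 = 384 mm·m/s.
Spread over the 19 km slope with efficiency ε = 0.50: R = ε·F/W = 0.50 × 384 / 19000 m = 1.011e-02 mm/s.
R = 1.011e-02 × 3600 = 36.4 mm/hr.

R ≈ 36.4 mm/hr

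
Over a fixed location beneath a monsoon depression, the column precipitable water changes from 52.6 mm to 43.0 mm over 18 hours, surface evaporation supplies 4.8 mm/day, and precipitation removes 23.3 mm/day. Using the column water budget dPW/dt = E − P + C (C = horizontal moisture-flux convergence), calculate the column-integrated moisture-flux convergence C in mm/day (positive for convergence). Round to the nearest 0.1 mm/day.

C ≈ 5.7 mm/day

dPW/dt = (43.0 − 52.6) mm / (18/24 day) = -12.800 mm/day.
C = dPW/dt − E + P = (-12.800) − 4.8 + 23.3 = 5.7 mm/day.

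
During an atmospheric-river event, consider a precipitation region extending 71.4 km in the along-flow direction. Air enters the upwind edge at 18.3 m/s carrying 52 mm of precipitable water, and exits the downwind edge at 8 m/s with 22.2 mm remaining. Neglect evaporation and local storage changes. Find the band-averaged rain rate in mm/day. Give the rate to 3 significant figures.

R ≈ 937 mm/day

Column moisture flux per unit crosswind length is F = V × PW.
Inflow: F_in = 18.3 × 52 = 951.6 mm·m/s
Outflow: F_out = 8 × 22.2 = 177.6 mm·m/s
Steady-state rate R = (F_in − F_out)/L = (951.6 − 177.6) / 71400 m = 1.084e-02 mm/s.
R = 1.084e-02 × 3600 × 24 = 937 mm/day.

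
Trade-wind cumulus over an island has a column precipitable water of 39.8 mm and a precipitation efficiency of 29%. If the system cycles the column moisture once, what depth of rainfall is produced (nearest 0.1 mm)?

rainfall ≈ 11.5 mm

Rainfall = ε × PW = 0.29 × 39.8 = 11.5 mm.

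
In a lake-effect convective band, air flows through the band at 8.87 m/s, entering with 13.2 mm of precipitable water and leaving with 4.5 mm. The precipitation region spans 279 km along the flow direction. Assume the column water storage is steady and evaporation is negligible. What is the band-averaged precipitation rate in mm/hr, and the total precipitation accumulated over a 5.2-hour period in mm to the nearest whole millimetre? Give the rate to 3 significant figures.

Column moisture flux per unit crosswind length is F = V × PW.
Inflow: F_in = 8.87 × 13.2 = 117.084 mm·m/s
Outflow: F_out = 8.87 × 4.5 = 39.915 mm·m/s
Steady-state rate R = (F_in − F_out)/L = (117.084 − 39.915) / 279000 m = 2.766e-04 mm/s.
R = 2.766e-04 × 3600 = 0.996 mm/hr.
Over 5.2 h: total = 0.996 × 5.2 = 5.1792 ≈ 5 mm.

R ≈ 0.996 mm/hr; total ≈ 5 mm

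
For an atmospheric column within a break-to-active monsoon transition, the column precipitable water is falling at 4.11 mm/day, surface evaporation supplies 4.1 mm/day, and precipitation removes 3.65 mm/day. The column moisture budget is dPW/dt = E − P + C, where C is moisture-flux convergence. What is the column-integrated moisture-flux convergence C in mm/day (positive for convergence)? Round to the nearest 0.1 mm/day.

C ≈ -4.6 mm/day

dPW/dt = -4.11 mm/day.
C = dPW/dt − E + P = (-4.11) − 4.1 + 3.65 = -4.6 mm/day.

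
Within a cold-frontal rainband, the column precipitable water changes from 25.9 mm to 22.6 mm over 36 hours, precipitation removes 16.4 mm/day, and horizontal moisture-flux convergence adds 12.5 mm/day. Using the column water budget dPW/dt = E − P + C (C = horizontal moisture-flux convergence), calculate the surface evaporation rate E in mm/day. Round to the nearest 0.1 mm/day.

E ≈ 1.7 mm/day

dPW/dt = (22.6 − 25.9) mm / (36/24 day) = -2.200 mm/day.
E = dPW/dt + P − C = (-2.200) + 16.4 − (12.5) = 1.7 mm/day.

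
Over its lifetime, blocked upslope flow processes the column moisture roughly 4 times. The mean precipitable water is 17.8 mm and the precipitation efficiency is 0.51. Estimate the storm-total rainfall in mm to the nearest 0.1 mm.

rainfall ≈ 36.3 mm

Each cycle deposits ε × PW = 0.51 × 17.8 = 9.078 mm.
Over 4 cycles: 4 × 9.078 = 36.3 mm.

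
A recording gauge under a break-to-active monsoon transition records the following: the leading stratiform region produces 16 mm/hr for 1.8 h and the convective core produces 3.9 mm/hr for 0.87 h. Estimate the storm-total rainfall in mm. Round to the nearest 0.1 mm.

total ≈ 32.2 mm

Total = Σ Rᵢ Δtᵢ = 16 × 1.8 + 3.9 × 0.87
      = 28.8 + 3.393 = 32.2 mm.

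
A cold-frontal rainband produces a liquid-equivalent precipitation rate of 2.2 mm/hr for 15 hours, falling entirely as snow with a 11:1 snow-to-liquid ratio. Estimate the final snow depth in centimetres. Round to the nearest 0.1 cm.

snow depth ≈ 36.3 cm

Liquid-equivalent depth = 2.2 × 15 = 33 mm.
Snow depth = 33 mm × 11 = 363 mm = 36.3 cm.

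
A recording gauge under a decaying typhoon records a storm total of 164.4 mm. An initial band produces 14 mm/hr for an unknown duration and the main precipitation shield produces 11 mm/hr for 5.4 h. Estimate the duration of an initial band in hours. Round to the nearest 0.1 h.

duration ≈ 7.5 h

Known phases: 11 × 5.4 = 59.4 mm.
Remaining depth = 164.4 − 59.4 = 105 mm.
Duration = 105 / 14 = 7.5 h.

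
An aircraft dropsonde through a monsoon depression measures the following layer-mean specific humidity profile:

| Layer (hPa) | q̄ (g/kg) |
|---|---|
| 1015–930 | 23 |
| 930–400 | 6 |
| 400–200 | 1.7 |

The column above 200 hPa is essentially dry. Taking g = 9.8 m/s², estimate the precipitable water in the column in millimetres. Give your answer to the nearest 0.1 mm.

Precipitable water is the column-integrated vapour mass per unit area: PW = (1/g) Σ q̄ Δp, with q in kg/kg and Δp in Pa (1 kg/m² of water = 1 mm).
Layer 1015–930 hPa: Δp = 85 hPa = 8500 Pa, q̄ = 0.023 kg/kg → 0.023 × 8500 / 9.8 = 19.95 mm
Layer 930–400 hPa: Δp = 530 hPa = 53000 Pa, q̄ = 0.006 kg/kg → 0.006 × 53000 / 9.8 = 32.45 mm
Layer 400–200 hPa: Δp = 200 hPa = 20000 Pa, q̄ = 0.0017 kg/kg → 0.0017 × 20000 / 9.8 = 3.47 mm
PW = 19.95 + 32.45 + 3.47 = 55.87 ≈ 55.9 mm.

PW ≈ 55.9 mm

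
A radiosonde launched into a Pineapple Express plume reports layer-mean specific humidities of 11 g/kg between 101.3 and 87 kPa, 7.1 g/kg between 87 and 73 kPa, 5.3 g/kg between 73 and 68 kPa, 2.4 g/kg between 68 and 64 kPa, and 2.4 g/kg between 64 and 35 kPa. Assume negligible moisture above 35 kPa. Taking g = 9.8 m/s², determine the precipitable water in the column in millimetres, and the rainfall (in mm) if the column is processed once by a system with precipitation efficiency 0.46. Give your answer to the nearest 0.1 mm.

PW ≈ 37.0 mm; rainfall ≈ 17.0 mm

Precipitable water is the column-integrated vapour mass per unit area: PW = (1/g) Σ q̄ Δp, with q in kg/kg and Δp in Pa (1 kg/m² of water = 1 mm).
Layer 101.3–87 kPa: Δp = 143 hPa = 14300 Pa, q̄ = 0.011 kg/kg → 0.011 × 14300 / 9.8 = 16.05 mm
Layer 87–73 kPa: Δp = 140 hPa = 14000 Pa, q̄ = 0.0071 kg/kg → 0.0071 × 14000 / 9.8 = 10.14 mm
Layer 73–68 kPa: Δp = 50 hPa = 5000 Pa, q̄ = 0.0053 kg/kg → 0.0053 × 5000 / 9.8 = 2.70 mm
Layer 68–64 kPa: Δp = 40 hPa = 4000 Pa, q̄ = 0.0024 kg/kg → 0.0024 × 4000 / 9.8 = 0.98 mm
Layer 64–35 kPa: Δp = 290 hPa = 29000 Pa, q̄ = 0.0024 kg/kg → 0.0024 × 29000 / 9.8 = 7.10 mm
PW = 16.05 + 10.14 + 2.70 + 0.98 + 7.10 = 36.97 ≈ 37.0 mm.
Rainfall = ε × PW = 0.46 × 37.0 = 17.0 mm.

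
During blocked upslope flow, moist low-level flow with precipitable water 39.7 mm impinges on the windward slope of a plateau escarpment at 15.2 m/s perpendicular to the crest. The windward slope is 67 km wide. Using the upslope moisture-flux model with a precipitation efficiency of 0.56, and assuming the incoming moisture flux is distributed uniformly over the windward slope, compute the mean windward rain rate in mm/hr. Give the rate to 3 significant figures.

R ≈ 18.2 mm/hr

Incoming column moisture flux per unit ridge length: F = V × PW = 15.2 × 39.7 = 603.44 mm·m/s.
Spread over the 67 km slope with efficiency ε = 0.56: R = ε·F/W = 0.56 × 603.44 / 67000 m = 5.044e-03 mm/s.
R = 5.044e-03 × 3600 = 18.2 mm/hr.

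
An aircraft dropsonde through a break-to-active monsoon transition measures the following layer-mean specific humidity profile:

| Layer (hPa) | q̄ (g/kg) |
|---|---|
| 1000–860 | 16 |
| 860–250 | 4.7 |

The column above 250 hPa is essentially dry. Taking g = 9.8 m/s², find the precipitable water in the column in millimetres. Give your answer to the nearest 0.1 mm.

PW ≈ 52.1 mm

Precipitable water is the column-integrated vapour mass per unit area: PW = (1/g) Σ q̄ Δp, with q in kg/kg and Δp in Pa (1 kg/m² of water = 1 mm).
Layer 1000–860 hPa: Δp = 140 hPa = 14000 Pa, q̄ = 0.016 kg/kg → 0.016 × 14000 / 9.8 = 22.86 mm
Layer 860–250 hPa: Δp = 610 hPa = 61000 Pa, q̄ = 0.0047 kg/kg → 0.0047 × 61000 / 9.8 = 29.26 mm
PW = 22.86 + 29.26 = 52.12 ≈ 52.1 mm.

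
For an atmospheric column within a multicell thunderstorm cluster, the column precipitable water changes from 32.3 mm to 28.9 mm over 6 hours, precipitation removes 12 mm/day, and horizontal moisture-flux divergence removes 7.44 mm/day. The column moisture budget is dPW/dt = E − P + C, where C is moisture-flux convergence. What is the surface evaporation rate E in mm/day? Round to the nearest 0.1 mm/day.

E ≈ 5.8 mm/day

dPW/dt = (28.9 − 32.3) mm / (6/24 day) = -13.600 mm/day.
E = dPW/dt + P − C = (-13.600) + 12 − (-7.44) = 5.8 mm/day.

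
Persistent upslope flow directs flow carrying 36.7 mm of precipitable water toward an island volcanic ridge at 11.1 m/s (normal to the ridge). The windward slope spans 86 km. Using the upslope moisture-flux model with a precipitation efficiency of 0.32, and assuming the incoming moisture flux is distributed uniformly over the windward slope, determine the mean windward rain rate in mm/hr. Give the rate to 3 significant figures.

Incoming column moisture flux per unit ridge length: F = V × PW = 11.1 × 36.7 = 407.37 mm·m/s.
Spread over the 86 km slope with efficiency ε = 0.32: R = ε·F/W = 0.32 × 407.37 / 86000 m = 1.516e-03 mm/s.
R = 1.516e-03 × 3600 = 5.46 mm/hr.

R ≈ 5.46 mm/hr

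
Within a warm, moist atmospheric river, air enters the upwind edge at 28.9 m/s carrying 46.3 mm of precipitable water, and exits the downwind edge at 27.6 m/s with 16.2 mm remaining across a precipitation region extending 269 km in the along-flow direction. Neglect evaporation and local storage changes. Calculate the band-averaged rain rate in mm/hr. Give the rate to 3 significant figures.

Column moisture flux per unit crosswind length is F = V × PW.
Inflow: F_in = 28.9 × 46.3 = 1338.07 mm·m/s
Outflow: F_out = 27.6 × 16.2 = 447.12 mm·m/s
Steady-state rate R = (F_in − F_out)/L = (1338.07 − 447.12) / 269000 m = 3.312e-03 mm/s.
R = 3.312e-03 × 3600 = 11.9 mm/hr.

R ≈ 11.9 mm/hr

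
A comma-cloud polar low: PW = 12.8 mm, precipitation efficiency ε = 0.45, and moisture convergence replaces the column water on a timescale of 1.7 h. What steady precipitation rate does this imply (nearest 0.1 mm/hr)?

Each overturning extracts ε × PW = 0.45 × 12.8 = 5.76 mm.
Rate = ε·PW / τ = 5.76 / 1.7 h = 3.4 mm/hr.

R ≈ 3.4 mm/hr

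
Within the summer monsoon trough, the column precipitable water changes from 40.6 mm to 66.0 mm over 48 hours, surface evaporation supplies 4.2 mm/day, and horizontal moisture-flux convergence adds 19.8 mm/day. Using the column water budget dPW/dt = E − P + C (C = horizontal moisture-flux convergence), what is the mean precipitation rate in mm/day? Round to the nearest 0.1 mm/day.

P ≈ 11.3 mm/day

dPW/dt = (66.0 − 40.6) mm / (48/24 day) = +12.700 mm/day.
P = E + C − dPW/dt = 4.2 + (19.8) − (+12.700) = 11.3 mm/day.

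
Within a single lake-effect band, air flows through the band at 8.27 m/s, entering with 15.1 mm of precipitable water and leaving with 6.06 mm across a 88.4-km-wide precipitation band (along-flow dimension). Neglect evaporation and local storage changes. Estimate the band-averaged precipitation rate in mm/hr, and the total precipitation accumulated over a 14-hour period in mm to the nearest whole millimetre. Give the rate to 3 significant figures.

Column moisture flux per unit crosswind length is F = V × PW.
Inflow: F_in = 8.27 × 15.1 = 124.877 mm·m/s
Outflow: F_out = 8.27 × 6.06 = 50.1162 mm·m/s
Steady-state rate R = (F_in − F_out)/L = (124.877 − 50.1162) / 88400 m = 8.457e-04 mm/s.
R = 8.457e-04 × 3600 = 3.04 mm/hr.
Over 14 h: total = 3.04 × 14 = 42.56 ≈ 43 mm.

R ≈ 3.04 mm/hr; total ≈ 43 mm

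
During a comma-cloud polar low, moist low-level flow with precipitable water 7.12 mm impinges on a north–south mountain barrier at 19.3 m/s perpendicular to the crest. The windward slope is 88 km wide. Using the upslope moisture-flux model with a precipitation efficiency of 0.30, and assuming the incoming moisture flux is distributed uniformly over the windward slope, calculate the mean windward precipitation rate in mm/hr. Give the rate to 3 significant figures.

R ≈ 1.69 mm/hr

Incoming column moisture flux per unit ridge length: F = V × PW = 19.3 × 7.12 = 137.416 mm·m/s.
Spread over the 88 km slope with efficiency ε = 0.30: R = ε·F/W = 0.30 × 137.416 / 88000 m = 4.685e-04 mm/s.
R = 4.685e-04 × 3600 = 1.69 mm/hr.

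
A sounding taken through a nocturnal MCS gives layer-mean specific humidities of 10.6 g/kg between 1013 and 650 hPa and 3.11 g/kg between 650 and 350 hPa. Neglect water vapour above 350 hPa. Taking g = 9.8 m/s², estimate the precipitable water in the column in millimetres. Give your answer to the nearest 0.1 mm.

Precipitable water is the column-integrated vapour mass per unit area: PW = (1/g) Σ q̄ Δp, with q in kg/kg and Δp in Pa (1 kg/m² of water = 1 mm).
Layer 1013–650 hPa: Δp = 363 hPa = 36300 Pa, q̄ = 0.0106 kg/kg → 0.0106 × 36300 / 9.8 = 39.26 mm
Layer 650–350 hPa: Δp = 300 hPa = 30000 Pa, q̄ = 0.00311 kg/kg → 0.00311 × 30000 / 9.8 = 9.52 mm
PW = 39.26 + 9.52 = 48.78 ≈ 48.8 mm.

PW ≈ 48.8 mm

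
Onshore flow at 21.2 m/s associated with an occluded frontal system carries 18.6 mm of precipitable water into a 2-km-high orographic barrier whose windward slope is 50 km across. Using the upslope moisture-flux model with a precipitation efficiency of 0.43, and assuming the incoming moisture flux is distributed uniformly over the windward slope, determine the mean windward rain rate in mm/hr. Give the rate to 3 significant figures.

R ≈ 12.2 mm/hr

Incoming column moisture flux per unit ridge length: F = V × PW = 21.2 × 18.6 = 394.32 mm·m/s.
Spread over the 50 km slope with efficiency ε = 0.43: R = ε·F/W = 0.43 × 394.32 / 50000 m = 3.391e-03 mm/s.
R = 3.391e-03 × 3600 = 12.2 mm/hr.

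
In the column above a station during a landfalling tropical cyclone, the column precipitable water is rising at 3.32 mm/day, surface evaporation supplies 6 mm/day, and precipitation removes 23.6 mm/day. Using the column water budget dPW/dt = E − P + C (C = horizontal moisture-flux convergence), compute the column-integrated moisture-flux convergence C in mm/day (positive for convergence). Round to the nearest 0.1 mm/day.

C ≈ 20.9 mm/day

dPW/dt = +3.32 mm/day.
C = dPW/dt − E + P = (+3.32) − 6 + 23.6 = 20.9 mm/day.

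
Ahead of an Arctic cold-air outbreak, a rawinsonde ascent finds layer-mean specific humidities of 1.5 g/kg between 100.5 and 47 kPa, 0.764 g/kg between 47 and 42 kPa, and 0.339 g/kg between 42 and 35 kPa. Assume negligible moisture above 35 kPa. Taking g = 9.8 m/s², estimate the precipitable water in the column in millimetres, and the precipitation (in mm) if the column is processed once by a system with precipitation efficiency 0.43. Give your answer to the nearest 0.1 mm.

Precipitable water is the column-integrated vapour mass per unit area: PW = (1/g) Σ q̄ Δp, with q in kg/kg and Δp in Pa (1 kg/m² of water = 1 mm).
Layer 100.5–47 kPa: Δp = 535 hPa = 53500 Pa, q̄ = 0.0015 kg/kg → 0.0015 × 53500 / 9.8 = 8.19 mm
Layer 47–42 kPa: Δp = 50 hPa = 5000 Pa, q̄ = 0.000764 kg/kg → 0.000764 × 5000 / 9.8 = 0.39 mm
Layer 42–35 kPa: Δp = 70 hPa = 7000 Pa, q̄ = 0.000339 kg/kg → 0.000339 × 7000 / 9.8 = 0.24 mm
PW = 8.19 + 0.39 + 0.24 = 8.82 ≈ 8.8 mm.
Precipitation = ε × PW = 0.43 × 8.8 = 3.8 mm.

PW ≈ 8.8 mm; precipitation ≈ 3.8 mm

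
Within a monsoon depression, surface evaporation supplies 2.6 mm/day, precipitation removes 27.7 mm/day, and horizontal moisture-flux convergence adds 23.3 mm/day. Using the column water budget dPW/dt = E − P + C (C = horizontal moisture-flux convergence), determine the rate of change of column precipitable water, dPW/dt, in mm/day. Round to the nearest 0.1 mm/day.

dPW/dt ≈ -1.8 mm/day

dPW/dt = E − P + C = 2.6 − 27.7 + (23.3) = -1.8 mm/day.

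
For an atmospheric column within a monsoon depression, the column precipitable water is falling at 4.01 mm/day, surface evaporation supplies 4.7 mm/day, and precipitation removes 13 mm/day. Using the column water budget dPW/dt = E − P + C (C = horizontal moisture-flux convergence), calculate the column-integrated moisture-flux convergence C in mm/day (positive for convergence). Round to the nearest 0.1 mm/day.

dPW/dt = -4.01 mm/day.
C = dPW/dt − E + P = (-4.01) − 4.7 + 13 = 4.3 mm/day.

C ≈ 4.3 mm/day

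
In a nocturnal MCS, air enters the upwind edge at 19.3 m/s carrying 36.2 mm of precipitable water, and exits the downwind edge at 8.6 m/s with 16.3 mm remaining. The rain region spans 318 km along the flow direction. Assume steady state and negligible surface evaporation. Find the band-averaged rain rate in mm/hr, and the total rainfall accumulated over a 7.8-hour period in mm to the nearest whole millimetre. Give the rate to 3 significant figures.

R ≈ 6.32 mm/hr; total ≈ 49 mm

Column moisture flux per unit crosswind length is F = V × PW.
Inflow: F_in = 19.3 × 36.2 = 698.66 mm·m/s
Outflow: F_out = 8.6 × 16.3 = 140.18 mm·m/s
Steady-state rate R = (F_in − F_out)/L = (698.66 − 140.18) / 318000 m = 1.756e-03 mm/s.
R = 1.756e-03 × 3600 = 6.32 mm/hr.
Over 7.8 h: total = 6.32 × 7.8 = 49.296 ≈ 49 mm.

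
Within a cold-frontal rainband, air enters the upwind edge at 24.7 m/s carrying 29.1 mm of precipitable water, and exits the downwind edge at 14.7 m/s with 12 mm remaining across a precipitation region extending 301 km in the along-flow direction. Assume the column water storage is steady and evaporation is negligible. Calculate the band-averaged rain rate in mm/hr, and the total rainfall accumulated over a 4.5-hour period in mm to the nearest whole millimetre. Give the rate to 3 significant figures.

Column moisture flux per unit crosswind length is F = V × PW.
Inflow: F_in = 24.7 × 29.1 = 718.77 mm·m/s
Outflow: F_out = 14.7 × 12 = 176.4 mm·m/s
Steady-state rate R = (F_in − F_out)/L = (718.77 − 176.4) / 301000 m = 1.802e-03 mm/s.
R = 1.802e-03 × 3600 = 6.49 mm/hr.
Over 4.5 h: total = 6.49 × 4.5 = 29.205 ≈ 29 mm.

R ≈ 6.49 mm/hr; total ≈ 29 mm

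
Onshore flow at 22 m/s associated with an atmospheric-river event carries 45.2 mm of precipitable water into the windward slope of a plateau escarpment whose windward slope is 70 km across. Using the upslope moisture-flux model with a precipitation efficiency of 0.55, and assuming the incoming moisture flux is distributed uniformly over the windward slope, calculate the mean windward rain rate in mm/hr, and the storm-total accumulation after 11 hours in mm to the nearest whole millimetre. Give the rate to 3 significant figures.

R ≈ 28.1 mm/hr; total ≈ 309 mm

Incoming column moisture flux per unit ridge length: F = V × PW = 22 × 45.2 = 994.4 mm·m/s.
Spread over the 70 km slope with efficiency ε = 0.55: R = ε·F/W = 0.55 × 994.4 / 70000 m = 7.813e-03 mm/s.
R = 7.813e-03 × 3600 = 28.1 mm/hr.
Over 11 h: total = 28.1 × 11 = 309.1 ≈ 309 mm.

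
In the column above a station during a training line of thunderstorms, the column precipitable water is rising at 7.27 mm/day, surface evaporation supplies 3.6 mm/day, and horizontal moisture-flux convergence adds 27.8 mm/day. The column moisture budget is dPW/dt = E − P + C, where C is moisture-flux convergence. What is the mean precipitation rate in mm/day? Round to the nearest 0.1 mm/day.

dPW/dt = +7.27 mm/day.
P = E + C − dPW/dt = 3.6 + (27.8) − (+7.27) = 24.1 mm/day.

P ≈ 24.1 mm/day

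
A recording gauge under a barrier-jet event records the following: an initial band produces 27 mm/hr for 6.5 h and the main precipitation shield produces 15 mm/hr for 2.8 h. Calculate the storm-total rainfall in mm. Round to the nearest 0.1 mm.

total ≈ 217.5 mm

Total = Σ Rᵢ Δtᵢ = 27 × 6.5 + 15 × 2.8
      = 175.5 + 42 = 217.5 mm.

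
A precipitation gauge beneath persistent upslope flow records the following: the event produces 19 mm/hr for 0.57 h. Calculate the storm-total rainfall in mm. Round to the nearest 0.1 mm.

total ≈ 10.8 mm

Total = Σ Rᵢ Δtᵢ = 19 × 0.57
      = 10.83 = 10.8 mm.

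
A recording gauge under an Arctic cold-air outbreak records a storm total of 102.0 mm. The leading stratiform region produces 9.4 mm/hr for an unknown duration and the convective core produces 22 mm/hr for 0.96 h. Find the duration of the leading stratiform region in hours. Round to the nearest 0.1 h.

duration ≈ 8.6 h

Known phases: 22 × 0.96 = 21.12 mm.
Remaining depth = 102.0 − 21.12 = 80.88 mm.
Duration = 80.88 / 9.4 = 8.6 h.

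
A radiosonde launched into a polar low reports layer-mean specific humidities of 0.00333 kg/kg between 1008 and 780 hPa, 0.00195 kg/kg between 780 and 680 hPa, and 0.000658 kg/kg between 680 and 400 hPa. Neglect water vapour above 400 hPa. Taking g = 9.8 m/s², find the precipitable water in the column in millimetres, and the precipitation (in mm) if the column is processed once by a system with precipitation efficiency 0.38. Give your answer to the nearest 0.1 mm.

PW ≈ 11.6 mm; precipitation ≈ 4.4 mm

Precipitable water is the column-integrated vapour mass per unit area: PW = (1/g) Σ q̄ Δp, with q in kg/kg and Δp in Pa (1 kg/m² of water = 1 mm).
Layer 1008–780 hPa: Δp = 228 hPa = 22800 Pa, q̄ = 0.00333 kg/kg → 0.00333 × 22800 / 9.8 = 7.75 mm
Layer 780–680 hPa: Δp = 100 hPa = 10000 Pa, q̄ = 0.00195 kg/kg → 0.00195 × 10000 / 9.8 = 1.99 mm
Layer 680–400 hPa: Δp = 280 hPa = 28000 Pa, q̄ = 0.000658 kg/kg → 0.000658 × 28000 / 9.8 = 1.88 mm
PW = 7.75 + 1.99 + 1.88 = 11.62 ≈ 11.6 mm.
Precipitation = ε × PW = 0.38 × 11.6 = 4.4 mm.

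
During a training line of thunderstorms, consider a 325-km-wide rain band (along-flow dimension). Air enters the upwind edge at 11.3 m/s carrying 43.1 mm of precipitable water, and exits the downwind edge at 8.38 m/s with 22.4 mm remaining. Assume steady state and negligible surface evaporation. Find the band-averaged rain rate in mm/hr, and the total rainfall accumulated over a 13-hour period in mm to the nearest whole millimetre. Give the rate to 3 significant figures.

Column moisture flux per unit crosswind length is F = V × PW.
Inflow: F_in = 11.3 × 43.1 = 487.03 mm·m/s
Outflow: F_out = 8.38 × 22.4 = 187.712 mm·m/s
Steady-state rate R = (F_in − F_out)/L = (487.03 − 187.712) / 325000 m = 9.210e-04 mm/s.
R = 9.210e-04 × 3600 = 3.32 mm/hr.
Over 13 h: total = 3.32 × 13 = 43.16 ≈ 43 mm.

R ≈ 3.32 mm/hr; total ≈ 43 mm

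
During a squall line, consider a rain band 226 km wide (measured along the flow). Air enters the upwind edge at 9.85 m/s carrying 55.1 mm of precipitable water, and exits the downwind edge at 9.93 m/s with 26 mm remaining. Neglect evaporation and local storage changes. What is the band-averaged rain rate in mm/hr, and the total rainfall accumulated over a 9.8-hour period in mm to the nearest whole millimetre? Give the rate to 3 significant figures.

R ≈ 4.53 mm/hr; total ≈ 44 mm

Column moisture flux per unit crosswind length is F = V × PW.
Inflow: F_in = 9.85 × 55.1 = 542.735 mm·m/s
Outflow: F_out = 9.93 × 26 = 258.18 mm·m/s
Steady-state rate R = (F_in − F_out)/L = (542.735 − 258.18) / 226000 m = 1.259e-03 mm/s.
R = 1.259e-03 × 3600 = 4.53 mm/hr.
Over 9.8 h: total = 4.53 × 9.8 = 44.394 ≈ 44 mm.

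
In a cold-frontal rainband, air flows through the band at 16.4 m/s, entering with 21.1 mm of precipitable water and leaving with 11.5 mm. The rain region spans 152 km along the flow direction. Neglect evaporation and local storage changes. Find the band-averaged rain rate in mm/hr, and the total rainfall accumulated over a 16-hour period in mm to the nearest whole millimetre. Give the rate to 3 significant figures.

Column moisture flux per unit crosswind length is F = V × PW.
Inflow: F_in = 16.4 × 21.1 = 346.04 mm·m/s
Outflow: F_out = 16.4 × 11.5 = 188.6 mm·m/s
Steady-state rate R = (F_in − F_out)/L = (346.04 − 188.6) / 152000 m = 1.036e-03 mm/s.
R = 1.036e-03 × 3600 = 3.73 mm/hr.
Over 16 h: total = 3.73 × 16 = 59.68 ≈ 60 mm.

R ≈ 3.73 mm/hr; total ≈ 60 mm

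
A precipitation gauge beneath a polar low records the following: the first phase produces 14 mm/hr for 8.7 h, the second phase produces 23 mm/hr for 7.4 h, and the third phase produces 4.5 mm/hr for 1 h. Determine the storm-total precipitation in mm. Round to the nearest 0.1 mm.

total ≈ 296.5 mm

Total = Σ Rᵢ Δtᵢ = 14 × 8.7 + 23 × 7.4 + 4.5 × 1
      = 121.8 + 170.2 + 4.5 = 296.5 mm.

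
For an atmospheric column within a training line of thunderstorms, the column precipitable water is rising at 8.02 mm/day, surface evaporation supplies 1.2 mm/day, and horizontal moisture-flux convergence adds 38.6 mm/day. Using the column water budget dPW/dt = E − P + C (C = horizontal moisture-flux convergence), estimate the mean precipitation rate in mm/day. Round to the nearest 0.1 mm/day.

dPW/dt = +8.02 mm/day.
P = E + C − dPW/dt = 1.2 + (38.6) − (+8.02) = 31.8 mm/day.

P ≈ 31.8 mm/day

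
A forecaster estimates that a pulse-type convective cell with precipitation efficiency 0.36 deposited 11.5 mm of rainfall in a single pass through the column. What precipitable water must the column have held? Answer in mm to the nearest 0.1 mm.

PW = rainfall / ε = 11.5 / 0.36 = 31.9 mm.

PW ≈ 31.9 mm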